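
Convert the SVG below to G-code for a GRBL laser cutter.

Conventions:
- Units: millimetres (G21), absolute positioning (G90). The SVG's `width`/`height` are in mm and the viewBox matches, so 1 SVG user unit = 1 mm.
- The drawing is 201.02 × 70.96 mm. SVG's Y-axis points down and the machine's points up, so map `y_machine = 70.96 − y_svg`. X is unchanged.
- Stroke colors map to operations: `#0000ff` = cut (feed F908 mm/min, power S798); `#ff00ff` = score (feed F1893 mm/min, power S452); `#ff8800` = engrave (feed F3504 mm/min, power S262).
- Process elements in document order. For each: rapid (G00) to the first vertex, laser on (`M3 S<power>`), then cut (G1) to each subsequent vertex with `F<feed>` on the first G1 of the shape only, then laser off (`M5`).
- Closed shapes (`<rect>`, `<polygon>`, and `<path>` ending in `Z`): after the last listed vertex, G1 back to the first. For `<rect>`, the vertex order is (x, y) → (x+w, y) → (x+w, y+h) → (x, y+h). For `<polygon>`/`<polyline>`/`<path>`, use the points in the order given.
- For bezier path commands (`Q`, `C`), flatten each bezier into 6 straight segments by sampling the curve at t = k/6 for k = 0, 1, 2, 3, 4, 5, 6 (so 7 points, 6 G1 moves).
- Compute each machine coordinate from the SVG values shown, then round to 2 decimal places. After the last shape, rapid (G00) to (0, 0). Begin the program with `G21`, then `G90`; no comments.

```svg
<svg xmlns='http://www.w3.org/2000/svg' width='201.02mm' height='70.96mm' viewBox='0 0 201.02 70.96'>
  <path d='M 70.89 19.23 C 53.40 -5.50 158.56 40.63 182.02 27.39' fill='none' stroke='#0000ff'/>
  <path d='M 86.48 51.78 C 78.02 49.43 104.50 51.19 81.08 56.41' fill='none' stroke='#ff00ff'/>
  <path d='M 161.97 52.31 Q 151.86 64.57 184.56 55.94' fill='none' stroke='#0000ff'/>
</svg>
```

G21
G90
G00 X70.89 Y51.73
M3 S798
G1 X71.42 Y58.79 F908
G1 X86.71 Y57.66
G1 X111.10 Y51.96
G1 X138.90 Y45.30
G1 X164.43 Y41.29
G1 X182.02 Y43.57
M5
G00 X86.48 Y19.18
M3 S452
G1 X84.77 Y20.02 F1893
G1 X86.52 Y20.18
G1 X89.39 Y19.70
G1 X91.01 Y18.59
G1 X89.02 Y16.87
G1 X81.08 Y14.55
M5
G00 X161.97 Y18.65
M3 S798
G1 X159.79 Y15.14 F908
G1 X159.99 Y12.80
G1 X162.56 Y11.61
G1 X167.52 Y11.59
G1 X174.85 Y12.72
G1 X184.56 Y15.02
M5
G00 X0.00 Y0.00

Since the viewBox matches the mm dimensions, user units are millimetres directly. The only transform is the Y-flip y_m = 70.96 − y_svg.

Shape 1 is a cubic bezier drawn with `<path>`. Its stroke #0000ff means cut at S798, F908. After flipping Y the toolpath is (70.89,51.73) → (71.42,58.79) → (86.71,57.66) → (111.10,51.96) → (138.90,45.30) → (164.43,41.29) → (182.02,43.57).

Shape 2 is a cubic bezier drawn with `<path>`. Its stroke #ff00ff means score at S452, F1893. After flipping Y the toolpath is (86.48,19.18) → (84.77,20.02) → (86.52,20.18) → (89.39,19.70) → (91.01,18.59) → (89.02,16.87) → (81.08,14.55).

Shape 3 is a quadratic bezier drawn with `<path>`. Its stroke #0000ff means cut at S798, F908. After flipping Y the toolpath is (161.97,18.65) → (159.79,15.14) → (159.99,12.80) → (162.56,11.61) → (167.52,11.59) → (174.85,12.72) → (184.56,15.02).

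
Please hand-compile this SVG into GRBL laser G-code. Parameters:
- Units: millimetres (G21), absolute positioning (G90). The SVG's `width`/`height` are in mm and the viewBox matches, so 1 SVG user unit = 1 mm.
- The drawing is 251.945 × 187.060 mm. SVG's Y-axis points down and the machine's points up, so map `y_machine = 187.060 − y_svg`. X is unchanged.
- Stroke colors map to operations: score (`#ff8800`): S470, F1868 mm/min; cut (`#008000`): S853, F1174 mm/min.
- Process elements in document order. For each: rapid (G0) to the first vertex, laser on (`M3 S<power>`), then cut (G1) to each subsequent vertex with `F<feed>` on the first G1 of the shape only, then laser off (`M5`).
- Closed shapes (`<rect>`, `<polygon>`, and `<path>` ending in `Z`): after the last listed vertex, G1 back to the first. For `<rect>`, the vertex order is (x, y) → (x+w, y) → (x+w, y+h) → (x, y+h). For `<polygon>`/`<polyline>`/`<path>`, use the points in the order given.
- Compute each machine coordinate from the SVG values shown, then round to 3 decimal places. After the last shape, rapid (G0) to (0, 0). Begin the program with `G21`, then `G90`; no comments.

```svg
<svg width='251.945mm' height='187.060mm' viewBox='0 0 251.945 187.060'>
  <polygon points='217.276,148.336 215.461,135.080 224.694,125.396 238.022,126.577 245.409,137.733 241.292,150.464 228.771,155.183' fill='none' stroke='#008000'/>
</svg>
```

G21
G90
G0 X217.276 Y38.724
M3 S853
G1 X215.461 Y51.980 F1174
G1 X224.694 Y61.664
G1 X238.022 Y60.483
G1 X245.409 Y49.327
G1 X241.292 Y36.596
G1 X228.771 Y31.877
G1 X217.276 Y38.724
M5
G0 X0.000 Y0.000

viewBox `0 0 251.945 187.060` with mm width/height → 1 unit = 1 mm. Flip: y_m = 187.060 − y_svg.

**Shape 1** — `<polygon>` regular polygon, stroke `#008000` → cut (S853, F1174). Machine vertices: (217.276,38.724) → (215.461,51.980) → (224.694,61.664) → (238.022,60.483) → (245.409,49.327) → (241.292,36.596) → (228.771,31.877) → (217.276,38.724). Closed: final G1 returns to the first vertex.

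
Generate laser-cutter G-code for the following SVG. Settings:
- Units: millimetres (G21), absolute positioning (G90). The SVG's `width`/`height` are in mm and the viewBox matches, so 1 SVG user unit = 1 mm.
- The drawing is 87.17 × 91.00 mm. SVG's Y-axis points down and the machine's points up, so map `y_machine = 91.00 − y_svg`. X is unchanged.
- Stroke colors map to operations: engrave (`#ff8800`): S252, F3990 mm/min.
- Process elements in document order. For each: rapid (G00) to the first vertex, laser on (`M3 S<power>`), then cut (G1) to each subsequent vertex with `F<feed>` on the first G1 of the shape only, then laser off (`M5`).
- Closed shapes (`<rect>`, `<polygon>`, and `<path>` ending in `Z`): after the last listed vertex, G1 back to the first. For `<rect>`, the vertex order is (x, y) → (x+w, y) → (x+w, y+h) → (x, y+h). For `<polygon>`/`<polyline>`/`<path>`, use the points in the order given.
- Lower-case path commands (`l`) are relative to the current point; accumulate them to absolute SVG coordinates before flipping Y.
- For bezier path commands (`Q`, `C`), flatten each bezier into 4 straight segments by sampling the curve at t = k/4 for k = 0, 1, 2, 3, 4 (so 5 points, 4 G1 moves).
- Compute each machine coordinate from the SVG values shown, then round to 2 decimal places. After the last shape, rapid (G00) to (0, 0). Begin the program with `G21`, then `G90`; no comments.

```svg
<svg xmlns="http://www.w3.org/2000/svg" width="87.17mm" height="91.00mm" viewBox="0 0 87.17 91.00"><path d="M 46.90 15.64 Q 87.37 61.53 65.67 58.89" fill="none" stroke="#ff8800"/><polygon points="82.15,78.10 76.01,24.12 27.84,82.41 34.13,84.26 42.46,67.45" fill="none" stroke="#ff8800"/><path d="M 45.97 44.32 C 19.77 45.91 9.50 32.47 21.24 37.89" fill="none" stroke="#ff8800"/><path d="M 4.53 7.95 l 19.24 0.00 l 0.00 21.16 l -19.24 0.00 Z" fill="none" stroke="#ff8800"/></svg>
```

G21
G90
G00 X46.90 Y75.36
M3 S252
G1 X63.25 Y55.45 F3990
G1 X71.83 Y41.60
G1 X72.63 Y33.82
G1 X65.67 Y32.11
M5
G00 X82.15 Y12.90
M3 S252
G1 X76.01 Y66.88 F3990
G1 X27.84 Y8.59
G1 X34.13 Y6.74
G1 X42.46 Y23.55
G1 X82.15 Y12.90
M5
G00 X45.97 Y46.68
M3 S252
G1 X29.40 Y47.78 F3990
G1 X19.38 Y51.33
G1 X16.47 Y54.17
G1 X21.24 Y53.11
M5
G00 X4.53 Y83.05
M3 S252
G1 X23.77 Y83.05 F3990
G1 X23.77 Y61.89
G1 X4.53 Y61.89
G1 X4.53 Y83.05
M5
G00 X0.00 Y0.00

Since the viewBox matches the mm dimensions, user units are millimetres directly. The only transform is the Y-flip y_m = 91.00 − y_svg.

Shape 1 is a quadratic bezier drawn with `<path>`. Its stroke #ff8800 means engrave at S252, F3990. After flipping Y the toolpath is (46.90,75.36) → (63.25,55.45) → (71.83,41.60) → (72.63,33.82) → (65.67,32.11).

Shape 2 is a closed polygon drawn with `<polygon>`. Its stroke #ff8800 means engrave at S252, F3990. After flipping Y the toolpath is (82.15,12.90) → (76.01,66.88) → (27.84,8.59) → (34.13,6.74) → (42.46,23.55) → (82.15,12.90), returning to the start.

Shape 3 is a cubic bezier drawn with `<path>`. Its stroke #ff8800 means engrave at S252, F3990. After flipping Y the toolpath is (45.97,46.68) → (29.40,47.78) → (19.38,51.33) → (16.47,54.17) → (21.24,53.11).

Shape 4 is a rectangle drawn with `<path>`. Its stroke #ff8800 means engrave at S252, F3990. After flipping Y the toolpath is (4.53,83.05) → (23.77,83.05) → (23.77,61.89) → (4.53,61.89) → (4.53,83.05), returning to the start.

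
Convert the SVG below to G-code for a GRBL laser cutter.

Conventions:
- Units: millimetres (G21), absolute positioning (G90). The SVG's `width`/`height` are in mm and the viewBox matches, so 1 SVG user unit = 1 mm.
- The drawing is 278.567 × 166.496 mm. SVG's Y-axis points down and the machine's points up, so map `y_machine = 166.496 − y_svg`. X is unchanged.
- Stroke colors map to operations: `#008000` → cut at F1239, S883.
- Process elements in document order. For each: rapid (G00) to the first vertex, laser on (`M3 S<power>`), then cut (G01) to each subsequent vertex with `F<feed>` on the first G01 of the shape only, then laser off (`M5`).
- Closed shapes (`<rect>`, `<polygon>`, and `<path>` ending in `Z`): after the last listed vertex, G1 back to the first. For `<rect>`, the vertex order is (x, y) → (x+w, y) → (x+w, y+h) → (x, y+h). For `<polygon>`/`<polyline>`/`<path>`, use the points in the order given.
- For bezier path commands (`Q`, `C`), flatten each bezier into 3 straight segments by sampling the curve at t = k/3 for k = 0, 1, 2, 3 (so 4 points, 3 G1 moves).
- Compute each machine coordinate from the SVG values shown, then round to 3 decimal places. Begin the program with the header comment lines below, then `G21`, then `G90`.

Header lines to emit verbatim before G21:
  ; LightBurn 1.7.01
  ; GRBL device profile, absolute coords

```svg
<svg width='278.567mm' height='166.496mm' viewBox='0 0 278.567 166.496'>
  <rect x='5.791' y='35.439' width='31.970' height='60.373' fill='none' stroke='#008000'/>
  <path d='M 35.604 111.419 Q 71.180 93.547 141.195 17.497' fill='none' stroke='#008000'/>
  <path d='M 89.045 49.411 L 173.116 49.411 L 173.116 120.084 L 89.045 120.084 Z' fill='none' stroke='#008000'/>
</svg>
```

; LightBurn 1.7.01
; GRBL device profile, absolute coords
G21
G90
G00 X5.791 Y131.057
M3 S883
G01 X37.761 Y131.057 F1239
G01 X37.761 Y70.684
G01 X5.791 Y70.684
G01 X5.791 Y131.057
M5
G00 X35.604 Y55.077
M3 S883
G01 X63.148 Y73.456 F1239
G01 X98.345 Y104.763
G01 X141.195 Y148.999
M5
G00 X89.045 Y117.085
M3 S883
G01 X173.116 Y117.085 F1239
G01 X173.116 Y46.412
G01 X89.045 Y46.412
G01 X89.045 Y117.085
M5

1 u = 1 mm; y_m = 166.496 − y.

[1] `<rect>` rectangle, #008000→cut S883 F1239: (5.791,131.057) → (37.761,131.057) → (37.761,70.684) → (5.791,70.684) → (5.791,131.057) (closed)

[2] `<path>` quadratic bezier, #008000→cut S883 F1239: (35.604,55.077) → (63.148,73.456) → (98.345,104.763) → (141.195,148.999)

[3] `<path>` rectangle, #008000→cut S883 F1239: (89.045,117.085) → (173.116,117.085) → (173.116,46.412) → (89.045,46.412) → (89.045,117.085) (closed)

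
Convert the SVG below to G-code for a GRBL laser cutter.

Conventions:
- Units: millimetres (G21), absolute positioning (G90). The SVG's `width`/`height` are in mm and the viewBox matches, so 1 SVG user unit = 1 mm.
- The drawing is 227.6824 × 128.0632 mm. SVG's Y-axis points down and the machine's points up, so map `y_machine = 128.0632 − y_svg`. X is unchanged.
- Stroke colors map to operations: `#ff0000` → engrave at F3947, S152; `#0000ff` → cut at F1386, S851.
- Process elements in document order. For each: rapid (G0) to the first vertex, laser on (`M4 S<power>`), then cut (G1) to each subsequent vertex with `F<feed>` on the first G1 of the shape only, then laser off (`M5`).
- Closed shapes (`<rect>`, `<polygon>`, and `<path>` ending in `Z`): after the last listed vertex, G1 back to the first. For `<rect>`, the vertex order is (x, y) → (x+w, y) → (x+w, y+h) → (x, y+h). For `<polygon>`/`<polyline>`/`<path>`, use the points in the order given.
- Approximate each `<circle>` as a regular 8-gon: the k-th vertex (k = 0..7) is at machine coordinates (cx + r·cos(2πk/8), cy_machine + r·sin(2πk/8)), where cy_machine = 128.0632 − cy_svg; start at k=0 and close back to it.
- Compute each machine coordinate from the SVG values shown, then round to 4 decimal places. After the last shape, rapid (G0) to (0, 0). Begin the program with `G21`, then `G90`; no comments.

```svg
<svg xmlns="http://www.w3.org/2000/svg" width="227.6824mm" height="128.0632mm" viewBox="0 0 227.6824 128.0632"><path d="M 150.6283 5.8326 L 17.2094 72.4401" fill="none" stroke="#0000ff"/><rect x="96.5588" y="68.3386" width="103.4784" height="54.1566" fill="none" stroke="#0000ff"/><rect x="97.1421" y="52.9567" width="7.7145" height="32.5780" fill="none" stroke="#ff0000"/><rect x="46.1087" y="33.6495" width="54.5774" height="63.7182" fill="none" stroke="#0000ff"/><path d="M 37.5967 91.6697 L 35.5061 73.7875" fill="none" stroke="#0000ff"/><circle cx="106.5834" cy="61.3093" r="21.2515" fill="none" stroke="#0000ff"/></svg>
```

viewBox `0 0 227.6824 128.0632` with mm width/height → 1 unit = 1 mm. Flip: y_m = 128.0632 − y_svg.

**Shape 1** — `<path>` line segment, stroke `#0000ff` → cut (S851, F1386). Machine vertices: (150.6283,122.2306) → (17.2094,55.6231). Open path.

**Shape 2** — `<rect>` rectangle, stroke `#0000ff` → cut (S851, F1386). Machine vertices: (96.5588,59.7246) → (200.0372,59.7246) → (200.0372,5.5680) → (96.5588,5.5680) → (96.5588,59.7246). Closed: final G1 returns to the first vertex.

**Shape 3** — `<rect>` rectangle, stroke `#ff0000` → engrave (S152, F3947). Machine vertices: (97.1421,75.1065) → (104.8566,75.1065) → (104.8566,42.5285) → (97.1421,42.5285) → (97.1421,75.1065). Closed: final G1 returns to the first vertex.

**Shape 4** — `<rect>` rectangle, stroke `#0000ff` → cut (S851, F1386). Machine vertices: (46.1087,94.4137) → (100.6861,94.4137) → (100.6861,30.6955) → (46.1087,30.6955) → (46.1087,94.4137). Closed: final G1 returns to the first vertex.

**Shape 5** — `<path>` line segment, stroke `#0000ff` → cut (S851, F1386). Machine vertices: (37.5967,36.3935) → (35.5061,54.2757). Open path.

**Shape 6** — `<circle>` circle, stroke `#0000ff` → cut (S851, F1386). Machine vertices: (127.8349,66.7539) → (121.6105,81.7810) → (106.5834,88.0054) → (91.5563,81.7810) → (85.3319,66.7539) → (91.5563,51.7268) → (106.5834,45.5024) → (121.6105,51.7268) → (127.8349,66.7539). Closed: final G1 returns to the first vertex.

G21
G90
G0 X150.6283 Y122.2306
M4 S851
G1 X17.2094 Y55.6231 F1386
M5
G0 X96.5588 Y59.7246
M4 S851
G1 X200.0372 Y59.7246 F1386
G1 X200.0372 Y5.5680
G1 X96.5588 Y5.5680
G1 X96.5588 Y59.7246
M5
G0 X97.1421 Y75.1065
M4 S152
G1 X104.8566 Y75.1065 F3947
G1 X104.8566 Y42.5285
G1 X97.1421 Y42.5285
G1 X97.1421 Y75.1065
M5
G0 X46.1087 Y94.4137
M4 S851
G1 X100.6861 Y94.4137 F1386
G1 X100.6861 Y30.6955
G1 X46.1087 Y30.6955
G1 X46.1087 Y94.4137
M5
G0 X37.5967 Y36.3935
M4 S851
G1 X35.5061 Y54.2757 F1386
M5
G0 X127.8349 Y66.7539
M4 S851
G1 X121.6105 Y81.7810 F1386
G1 X106.5834 Y88.0054
G1 X91.5563 Y81.7810
G1 X85.3319 Y66.7539
G1 X91.5563 Y51.7268
G1 X106.5834 Y45.5024
G1 X121.6105 Y51.7268
G1 X127.8349 Y66.7539
M5
G0 X0.0000 Y0.0000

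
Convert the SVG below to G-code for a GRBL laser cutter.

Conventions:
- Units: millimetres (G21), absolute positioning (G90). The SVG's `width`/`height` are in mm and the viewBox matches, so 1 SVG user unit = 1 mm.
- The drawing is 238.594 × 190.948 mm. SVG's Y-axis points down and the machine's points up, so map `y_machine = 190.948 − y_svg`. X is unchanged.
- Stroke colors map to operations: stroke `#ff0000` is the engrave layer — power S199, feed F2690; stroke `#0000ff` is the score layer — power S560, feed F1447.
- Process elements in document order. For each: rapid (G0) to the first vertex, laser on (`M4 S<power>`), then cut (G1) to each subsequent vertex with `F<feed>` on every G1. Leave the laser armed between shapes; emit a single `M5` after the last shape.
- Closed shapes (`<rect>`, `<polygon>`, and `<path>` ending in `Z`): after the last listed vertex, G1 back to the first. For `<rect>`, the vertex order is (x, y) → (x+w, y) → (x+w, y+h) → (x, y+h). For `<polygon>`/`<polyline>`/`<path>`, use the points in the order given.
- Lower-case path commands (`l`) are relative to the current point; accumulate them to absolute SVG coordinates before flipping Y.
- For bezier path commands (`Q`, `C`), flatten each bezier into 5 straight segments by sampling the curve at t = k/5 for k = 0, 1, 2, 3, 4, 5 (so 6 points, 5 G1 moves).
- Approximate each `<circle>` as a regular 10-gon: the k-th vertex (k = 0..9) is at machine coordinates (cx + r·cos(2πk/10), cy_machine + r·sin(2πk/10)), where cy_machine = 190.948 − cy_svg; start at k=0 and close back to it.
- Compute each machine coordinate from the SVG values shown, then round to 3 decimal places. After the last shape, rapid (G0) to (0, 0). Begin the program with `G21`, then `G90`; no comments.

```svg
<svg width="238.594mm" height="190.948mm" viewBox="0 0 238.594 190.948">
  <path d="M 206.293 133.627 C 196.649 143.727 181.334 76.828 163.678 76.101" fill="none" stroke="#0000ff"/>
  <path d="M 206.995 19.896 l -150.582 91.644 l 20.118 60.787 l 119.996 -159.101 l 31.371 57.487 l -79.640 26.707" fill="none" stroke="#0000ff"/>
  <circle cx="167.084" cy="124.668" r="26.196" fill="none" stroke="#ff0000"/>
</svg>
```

G21
G90
G0 X206.293 Y57.321
M4 S560
G1 X199.853 Y59.356 F1447
G1 X192.211 Y72.998 F1447
G1 X183.528 Y91.375 F1447
G1 X173.964 Y107.616 F1447
G1 X163.678 Y114.847 F1447
G0 X206.995 Y171.052
M4 S560
G1 X56.413 Y79.408 F1447
G1 X76.531 Y18.621 F1447
G1 X196.527 Y177.722 F1447
G1 X227.898 Y120.235 F1447
G1 X148.258 Y93.528 F1447
G0 X193.280 Y66.280
M4 S199
G1 X188.277 Y81.678 F2690
G1 X175.179 Y91.194 F2690
G1 X158.989 Y91.194 F2690
G1 X145.891 Y81.678 F2690
G1 X140.888 Y66.280 F2690
G1 X145.891 Y50.882 F2690
G1 X158.989 Y41.366 F2690
G1 X175.179 Y41.366 F2690
G1 X188.277 Y50.882 F2690
G1 X193.280 Y66.280 F2690
M5
G0 X0.000 Y0.000

Since the viewBox matches the mm dimensions, user units are millimetres directly. The only transform is the Y-flip y_m = 190.948 − y_svg.

Shape 1 is a cubic bezier drawn with `<path>`. Its stroke #0000ff means score at S560, F1447. After flipping Y the toolpath is (206.293,57.321) → (199.853,59.356) → (192.211,72.998) → (183.528,91.375) → (173.964,107.616) → (163.678,114.847).

Shape 2 is a open polyline drawn with `<path>`. Its stroke #0000ff means score at S560, F1447. After flipping Y the toolpath is (206.995,171.052) → (56.413,79.408) → (76.531,18.621) → (196.527,177.722) → (227.898,120.235) → (148.258,93.528).

Shape 3 is a circle drawn with `<circle>`. Its stroke #ff0000 means engrave at S199, F2690. After flipping Y the toolpath is (193.280,66.280) → (188.277,81.678) → (175.179,91.194) → (158.989,91.194) → (145.891,81.678) → (140.888,66.280) → (145.891,50.882) → (158.989,41.366) → (175.179,41.366) → (188.277,50.882) → (193.280,66.280), returning to the start.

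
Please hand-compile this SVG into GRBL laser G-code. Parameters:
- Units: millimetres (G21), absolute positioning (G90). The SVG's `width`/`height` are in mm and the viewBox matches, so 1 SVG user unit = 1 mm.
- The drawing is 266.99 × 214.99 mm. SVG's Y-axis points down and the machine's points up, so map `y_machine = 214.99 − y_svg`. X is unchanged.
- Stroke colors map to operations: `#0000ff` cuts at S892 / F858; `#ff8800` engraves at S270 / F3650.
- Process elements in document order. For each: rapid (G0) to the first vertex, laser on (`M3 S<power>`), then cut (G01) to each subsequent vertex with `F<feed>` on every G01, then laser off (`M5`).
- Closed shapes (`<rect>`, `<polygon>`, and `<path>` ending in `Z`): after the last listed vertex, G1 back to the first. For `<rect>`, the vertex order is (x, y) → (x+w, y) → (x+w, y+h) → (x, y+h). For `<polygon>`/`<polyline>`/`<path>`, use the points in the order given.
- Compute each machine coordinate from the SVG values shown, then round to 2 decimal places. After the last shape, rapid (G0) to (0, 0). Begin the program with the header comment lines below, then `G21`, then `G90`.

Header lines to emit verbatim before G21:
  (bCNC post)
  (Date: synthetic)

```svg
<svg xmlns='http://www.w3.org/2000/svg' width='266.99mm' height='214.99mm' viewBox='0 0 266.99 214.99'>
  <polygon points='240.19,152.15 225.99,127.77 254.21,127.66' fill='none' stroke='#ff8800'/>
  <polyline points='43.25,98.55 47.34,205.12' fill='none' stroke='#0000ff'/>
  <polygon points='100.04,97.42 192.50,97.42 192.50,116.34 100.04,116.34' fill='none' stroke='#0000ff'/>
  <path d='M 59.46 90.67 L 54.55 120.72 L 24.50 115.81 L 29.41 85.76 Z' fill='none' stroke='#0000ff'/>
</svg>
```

Since the viewBox matches the mm dimensions, user units are millimetres directly. The only transform is the Y-flip y_m = 214.99 − y_svg.

Shape 1 is a regular polygon drawn with `<polygon>`. Its stroke #ff8800 means engrave at S270, F3650. After flipping Y the toolpath is (240.19,62.84) → (225.99,87.22) → (254.21,87.33) → (240.19,62.84), returning to the start.

Shape 2 is a line segment drawn with `<polyline>`. Its stroke #0000ff means cut at S892, F858. After flipping Y the toolpath is (43.25,116.44) → (47.34,9.87).

Shape 3 is a rectangle drawn with `<polygon>`. Its stroke #0000ff means cut at S892, F858. After flipping Y the toolpath is (100.04,117.57) → (192.50,117.57) → (192.50,98.65) → (100.04,98.65) → (100.04,117.57), returning to the start.

Shape 4 is a regular polygon drawn with `<path>`. Its stroke #0000ff means cut at S892, F858. After flipping Y the toolpath is (59.46,124.32) → (54.55,94.27) → (24.50,99.18) → (29.41,129.23) → (59.46,124.32), returning to the start.

(bCNC post)
(Date: synthetic)
G21
G90
G0 X240.19 Y62.84
M3 S270
G01 X225.99 Y87.22 F3650
G01 X254.21 Y87.33 F3650
G01 X240.19 Y62.84 F3650
M5
G0 X43.25 Y116.44
M3 S892
G01 X47.34 Y9.87 F858
M5
G0 X100.04 Y117.57
M3 S892
G01 X192.50 Y117.57 F858
G01 X192.50 Y98.65 F858
G01 X100.04 Y98.65 F858
G01 X100.04 Y117.57 F858
M5
G0 X59.46 Y124.32
M3 S892
G01 X54.55 Y94.27 F858
G01 X24.50 Y99.18 F858
G01 X29.41 Y129.23 F858
G01 X59.46 Y124.32 F858
M5
G0 X0.00 Y0.00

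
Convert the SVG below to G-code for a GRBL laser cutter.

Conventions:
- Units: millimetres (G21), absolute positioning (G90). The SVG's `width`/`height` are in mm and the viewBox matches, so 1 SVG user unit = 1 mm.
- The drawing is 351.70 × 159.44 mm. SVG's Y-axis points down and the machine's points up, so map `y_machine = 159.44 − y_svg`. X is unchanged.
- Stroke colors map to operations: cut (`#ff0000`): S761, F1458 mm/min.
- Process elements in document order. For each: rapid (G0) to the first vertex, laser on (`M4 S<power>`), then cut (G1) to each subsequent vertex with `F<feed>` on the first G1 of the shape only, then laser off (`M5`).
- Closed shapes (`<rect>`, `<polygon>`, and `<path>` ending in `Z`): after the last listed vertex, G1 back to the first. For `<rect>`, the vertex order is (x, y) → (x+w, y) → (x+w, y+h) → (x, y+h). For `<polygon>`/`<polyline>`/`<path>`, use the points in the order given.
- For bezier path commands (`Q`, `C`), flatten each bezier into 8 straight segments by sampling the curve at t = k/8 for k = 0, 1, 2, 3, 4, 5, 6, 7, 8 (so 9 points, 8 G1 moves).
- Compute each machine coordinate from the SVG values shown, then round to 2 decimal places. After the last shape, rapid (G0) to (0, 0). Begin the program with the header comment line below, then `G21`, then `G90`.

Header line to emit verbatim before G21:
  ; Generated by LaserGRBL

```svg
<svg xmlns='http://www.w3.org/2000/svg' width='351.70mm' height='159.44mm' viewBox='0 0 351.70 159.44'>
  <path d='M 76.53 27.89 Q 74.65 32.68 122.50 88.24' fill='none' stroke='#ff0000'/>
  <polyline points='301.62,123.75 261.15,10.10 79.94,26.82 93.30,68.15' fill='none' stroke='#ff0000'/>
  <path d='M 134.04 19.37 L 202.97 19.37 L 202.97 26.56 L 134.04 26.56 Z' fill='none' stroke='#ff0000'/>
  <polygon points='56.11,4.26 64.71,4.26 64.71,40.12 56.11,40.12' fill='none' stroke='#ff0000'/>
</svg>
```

Since the viewBox matches the mm dimensions, user units are millimetres directly. The only transform is the Y-flip y_m = 159.44 − y_svg.

Shape 1 is a quadratic bezier drawn with `<path>`. Its stroke #ff0000 means cut at S761, F1458. After flipping Y the toolpath is (76.53,131.55) → (76.84,129.56) → (78.70,125.98) → (82.11,120.82) → (87.08,114.07) → (93.61,105.73) → (101.68,95.81) → (111.31,84.30) → (122.50,71.20).

Shape 2 is a open polyline drawn with `<polyline>`. Its stroke #ff0000 means cut at S761, F1458. After flipping Y the toolpath is (301.62,35.69) → (261.15,149.34) → (79.94,132.62) → (93.30,91.29).

Shape 3 is a rectangle drawn with `<path>`. Its stroke #ff0000 means cut at S761, F1458. After flipping Y the toolpath is (134.04,140.07) → (202.97,140.07) → (202.97,132.88) → (134.04,132.88) → (134.04,140.07), returning to the start.

Shape 4 is a rectangle drawn with `<polygon>`. Its stroke #ff0000 means cut at S761, F1458. After flipping Y the toolpath is (56.11,155.18) → (64.71,155.18) → (64.71,119.32) → (56.11,119.32) → (56.11,155.18), returning to the start.

; Generated by LaserGRBL
G21
G90
G0 X76.53 Y131.55
M4 S761
G1 X76.84 Y129.56 F1458
G1 X78.70 Y125.98
G1 X82.11 Y120.82
G1 X87.08 Y114.07
G1 X93.61 Y105.73
G1 X101.68 Y95.81
G1 X111.31 Y84.30
G1 X122.50 Y71.20
M5
G0 X301.62 Y35.69
M4 S761
G1 X261.15 Y149.34 F1458
G1 X79.94 Y132.62
G1 X93.30 Y91.29
M5
G0 X134.04 Y140.07
M4 S761
G1 X202.97 Y140.07 F1458
G1 X202.97 Y132.88
G1 X134.04 Y132.88
G1 X134.04 Y140.07
M5
G0 X56.11 Y155.18
M4 S761
G1 X64.71 Y155.18 F1458
G1 X64.71 Y119.32
G1 X56.11 Y119.32
G1 X56.11 Y155.18
M5
G0 X0.00 Y0.00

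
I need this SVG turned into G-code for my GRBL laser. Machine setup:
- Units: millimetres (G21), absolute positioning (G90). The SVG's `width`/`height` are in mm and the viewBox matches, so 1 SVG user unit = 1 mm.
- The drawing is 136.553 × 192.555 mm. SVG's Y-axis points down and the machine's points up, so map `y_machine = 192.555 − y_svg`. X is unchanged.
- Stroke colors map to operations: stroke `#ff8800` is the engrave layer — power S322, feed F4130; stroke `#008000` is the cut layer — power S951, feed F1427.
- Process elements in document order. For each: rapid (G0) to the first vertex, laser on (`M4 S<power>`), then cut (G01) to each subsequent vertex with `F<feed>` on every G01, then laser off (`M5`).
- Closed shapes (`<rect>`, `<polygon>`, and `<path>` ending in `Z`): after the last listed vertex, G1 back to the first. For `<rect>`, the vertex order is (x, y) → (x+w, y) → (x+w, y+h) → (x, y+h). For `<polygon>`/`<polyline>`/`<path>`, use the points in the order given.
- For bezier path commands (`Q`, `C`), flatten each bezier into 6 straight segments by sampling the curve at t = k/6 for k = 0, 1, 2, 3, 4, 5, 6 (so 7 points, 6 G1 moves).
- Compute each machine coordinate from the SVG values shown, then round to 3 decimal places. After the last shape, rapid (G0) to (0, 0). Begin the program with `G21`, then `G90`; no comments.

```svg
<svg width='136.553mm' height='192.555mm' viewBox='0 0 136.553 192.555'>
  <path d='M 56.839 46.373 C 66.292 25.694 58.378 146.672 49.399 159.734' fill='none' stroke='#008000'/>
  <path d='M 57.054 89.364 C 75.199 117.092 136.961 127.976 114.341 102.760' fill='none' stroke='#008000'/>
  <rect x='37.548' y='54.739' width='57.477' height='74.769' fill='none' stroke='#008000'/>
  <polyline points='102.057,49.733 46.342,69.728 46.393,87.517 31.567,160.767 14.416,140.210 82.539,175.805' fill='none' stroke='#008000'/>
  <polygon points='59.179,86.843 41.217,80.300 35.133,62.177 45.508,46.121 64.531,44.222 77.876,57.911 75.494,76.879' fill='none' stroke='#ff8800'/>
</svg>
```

G21
G90
G0 X56.839 Y146.182
M4 S951
G01 X60.194 Y145.872 F1427
G01 X61.107 Y128.885 F1427
G01 X60.031 Y102.154 F1427
G01 X57.419 Y72.612 F1427
G01 X53.724 Y47.190 F1427
G01 X49.399 Y32.821 F1427
M5
G0 X57.054 Y103.191
M4 S951
G01 X69.169 Y90.820 F1427
G01 X84.997 Y81.791 F1427
G01 X100.984 Y76.639 F1427
G01 X113.574 Y75.899 F1427
G01 X119.212 Y80.106 F1427
G01 X114.341 Y89.795 F1427
M5
G0 X37.548 Y137.816
M4 S951
G01 X95.025 Y137.816 F1427
G01 X95.025 Y63.047 F1427
G01 X37.548 Y63.047 F1427
G01 X37.548 Y137.816 F1427
M5
G0 X102.057 Y142.822
M4 S951
G01 X46.342 Y122.827 F1427
G01 X46.393 Y105.038 F1427
G01 X31.567 Y31.788 F1427
G01 X14.416 Y52.345 F1427
G01 X82.539 Y16.750 F1427
M5
G0 X59.179 Y105.712
M4 S322
G01 X41.217 Y112.255 F4130
G01 X35.133 Y130.378 F4130
G01 X45.508 Y146.434 F4130
G01 X64.531 Y148.333 F4130
G01 X77.876 Y134.644 F4130
G01 X75.494 Y115.676 F4130
G01 X59.179 Y105.712 F4130
M5
G0 X0.000 Y0.000

1 u = 1 mm; y_m = 192.555 − y.

[1] `<path>` cubic bezier, #008000→cut S951 F1427: (56.839,146.182) → (60.194,145.872) → (61.107,128.885) → (60.031,102.154) → (57.419,72.612) → (53.724,47.190) → (49.399,32.821)

[2] `<path>` cubic bezier, #008000→cut S951 F1427: (57.054,103.191) → (69.169,90.820) → (84.997,81.791) → (100.984,76.639) → (113.574,75.899) → (119.212,80.106) → (114.341,89.795)

[3] `<rect>` rectangle, #008000→cut S951 F1427: (37.548,137.816) → (95.025,137.816) → (95.025,63.047) → (37.548,63.047) → (37.548,137.816) (closed)

[4] `<polyline>` open polyline, #008000→cut S951 F1427: (102.057,142.822) → (46.342,122.827) → (46.393,105.038) → (31.567,31.788) → (14.416,52.345) → (82.539,16.750)

[5] `<polygon>` regular polygon, #ff8800→engrave S322 F4130: (59.179,105.712) → (41.217,112.255) → (35.133,130.378) → (45.508,146.434) → (64.531,148.333) → (77.876,134.644) → (75.494,115.676) → (59.179,105.712) (closed)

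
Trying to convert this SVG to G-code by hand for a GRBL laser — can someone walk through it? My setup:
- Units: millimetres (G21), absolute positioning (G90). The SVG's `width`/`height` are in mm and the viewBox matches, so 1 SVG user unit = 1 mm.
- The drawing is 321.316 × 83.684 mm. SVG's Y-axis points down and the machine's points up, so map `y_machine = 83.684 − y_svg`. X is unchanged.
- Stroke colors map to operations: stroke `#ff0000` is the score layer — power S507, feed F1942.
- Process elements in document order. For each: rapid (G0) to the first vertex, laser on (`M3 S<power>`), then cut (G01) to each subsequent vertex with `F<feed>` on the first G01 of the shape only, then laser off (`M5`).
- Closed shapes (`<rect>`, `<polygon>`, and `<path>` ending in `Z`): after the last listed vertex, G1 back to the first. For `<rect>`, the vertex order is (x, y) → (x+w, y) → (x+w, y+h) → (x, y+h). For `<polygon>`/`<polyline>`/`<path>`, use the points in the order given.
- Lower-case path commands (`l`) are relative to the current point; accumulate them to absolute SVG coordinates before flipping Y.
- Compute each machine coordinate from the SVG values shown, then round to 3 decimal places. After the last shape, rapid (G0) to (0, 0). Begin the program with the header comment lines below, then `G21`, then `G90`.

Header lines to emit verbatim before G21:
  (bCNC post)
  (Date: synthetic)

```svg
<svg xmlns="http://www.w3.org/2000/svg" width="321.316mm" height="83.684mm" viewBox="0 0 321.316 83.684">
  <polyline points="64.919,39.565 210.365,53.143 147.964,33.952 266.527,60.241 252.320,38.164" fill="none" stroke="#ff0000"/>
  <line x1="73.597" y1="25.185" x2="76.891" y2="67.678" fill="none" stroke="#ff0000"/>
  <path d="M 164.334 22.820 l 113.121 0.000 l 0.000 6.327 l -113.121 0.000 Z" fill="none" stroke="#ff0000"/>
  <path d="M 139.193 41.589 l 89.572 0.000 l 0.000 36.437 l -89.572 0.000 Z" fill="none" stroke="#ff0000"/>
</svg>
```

Since the viewBox matches the mm dimensions, user units are millimetres directly. The only transform is the Y-flip y_m = 83.684 − y_svg.

Shape 1 is a open polyline drawn with `<polyline>`. Its stroke #ff0000 means score at S507, F1942. After flipping Y the toolpath is (64.919,44.119) → (210.365,30.541) → (147.964,49.732) → (266.527,23.443) → (252.320,45.520).

Shape 2 is a line segment drawn with `<line>`. Its stroke #ff0000 means score at S507, F1942. After flipping Y the toolpath is (73.597,58.499) → (76.891,16.006).

Shape 3 is a rectangle drawn with `<path>`. Its stroke #ff0000 means score at S507, F1942. After flipping Y the toolpath is (164.334,60.864) → (277.455,60.864) → (277.455,54.537) → (164.334,54.537) → (164.334,60.864), returning to the start.

Shape 4 is a rectangle drawn with `<path>`. Its stroke #ff0000 means score at S507, F1942. After flipping Y the toolpath is (139.193,42.095) → (228.765,42.095) → (228.765,5.658) → (139.193,5.658) → (139.193,42.095), returning to the start.

(bCNC post)
(Date: synthetic)
G21
G90
G0 X64.919 Y44.119
M3 S507
G01 X210.365 Y30.541 F1942
G01 X147.964 Y49.732
G01 X266.527 Y23.443
G01 X252.320 Y45.520
M5
G0 X73.597 Y58.499
M3 S507
G01 X76.891 Y16.006 F1942
M5
G0 X164.334 Y60.864
M3 S507
G01 X277.455 Y60.864 F1942
G01 X277.455 Y54.537
G01 X164.334 Y54.537
G01 X164.334 Y60.864
M5
G0 X139.193 Y42.095
M3 S507
G01 X228.765 Y42.095 F1942
G01 X228.765 Y5.658
G01 X139.193 Y5.658
G01 X139.193 Y42.095
M5
G0 X0.000 Y0.000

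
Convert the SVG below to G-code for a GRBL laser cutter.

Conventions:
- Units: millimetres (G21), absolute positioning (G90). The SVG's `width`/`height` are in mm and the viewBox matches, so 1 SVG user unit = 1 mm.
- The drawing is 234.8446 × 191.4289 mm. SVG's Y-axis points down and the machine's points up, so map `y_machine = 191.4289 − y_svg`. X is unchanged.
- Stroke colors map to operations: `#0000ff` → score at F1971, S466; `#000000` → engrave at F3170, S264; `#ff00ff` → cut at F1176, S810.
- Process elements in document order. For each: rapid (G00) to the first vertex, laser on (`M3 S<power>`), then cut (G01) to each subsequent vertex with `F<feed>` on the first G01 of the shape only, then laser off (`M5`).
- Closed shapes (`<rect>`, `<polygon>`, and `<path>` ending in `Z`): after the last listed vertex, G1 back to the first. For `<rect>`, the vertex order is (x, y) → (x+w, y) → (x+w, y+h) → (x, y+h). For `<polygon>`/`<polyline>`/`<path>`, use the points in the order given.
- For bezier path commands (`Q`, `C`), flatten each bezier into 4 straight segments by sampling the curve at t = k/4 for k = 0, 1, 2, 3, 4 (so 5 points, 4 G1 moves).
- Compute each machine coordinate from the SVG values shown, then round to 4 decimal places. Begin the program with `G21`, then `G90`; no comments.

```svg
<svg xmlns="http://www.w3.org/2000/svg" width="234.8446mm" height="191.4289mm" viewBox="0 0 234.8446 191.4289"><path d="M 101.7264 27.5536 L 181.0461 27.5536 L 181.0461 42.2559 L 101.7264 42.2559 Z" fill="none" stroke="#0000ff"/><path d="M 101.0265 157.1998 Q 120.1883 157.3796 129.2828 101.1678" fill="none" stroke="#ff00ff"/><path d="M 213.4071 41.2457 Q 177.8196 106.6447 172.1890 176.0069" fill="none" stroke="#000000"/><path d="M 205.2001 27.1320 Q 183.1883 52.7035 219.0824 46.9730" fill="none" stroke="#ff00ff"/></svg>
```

1 u = 1 mm; y_m = 191.4289 − y.

[1] `<path>` rectangle, #0000ff→score S466 F1971: (101.7264,163.8753) → (181.0461,163.8753) → (181.0461,149.1730) → (101.7264,149.1730) → (101.7264,163.8753) (closed)

[2] `<path>` quadratic bezier, #ff00ff→cut S810 F1176: (101.0265,34.2291) → (109.9782,37.6637) → (117.6715,48.1472) → (124.1063,65.6797) → (129.2828,90.2611)

[3] `<path>` quadratic bezier, #000000→engrave S264 F3170: (213.4071,150.1832) → (197.4857,117.2360) → (185.3088,83.7934) → (176.8766,49.8554) → (172.1890,15.4220)

[4] `<path>` quadratic bezier, #ff00ff→cut S810 F1176: (205.2001,164.2969) → (197.8133,153.4675) → (197.6648,146.5509) → (204.7545,143.5470) → (219.0824,144.4559)

G21
G90
G00 X101.7264 Y163.8753
M3 S466
G01 X181.0461 Y163.8753 F1971
G01 X181.0461 Y149.1730
G01 X101.7264 Y149.1730
G01 X101.7264 Y163.8753
M5
G00 X101.0265 Y34.2291
M3 S810
G01 X109.9782 Y37.6637 F1176
G01 X117.6715 Y48.1472
G01 X124.1063 Y65.6797
G01 X129.2828 Y90.2611
M5
G00 X213.4071 Y150.1832
M3 S264
G01 X197.4857 Y117.2360 F3170
G01 X185.3088 Y83.7934
G01 X176.8766 Y49.8554
G01 X172.1890 Y15.4220
M5
G00 X205.2001 Y164.2969
M3 S810
G01 X197.8133 Y153.4675 F1176
G01 X197.6648 Y146.5509
G01 X204.7545 Y143.5470
G01 X219.0824 Y144.4559
M5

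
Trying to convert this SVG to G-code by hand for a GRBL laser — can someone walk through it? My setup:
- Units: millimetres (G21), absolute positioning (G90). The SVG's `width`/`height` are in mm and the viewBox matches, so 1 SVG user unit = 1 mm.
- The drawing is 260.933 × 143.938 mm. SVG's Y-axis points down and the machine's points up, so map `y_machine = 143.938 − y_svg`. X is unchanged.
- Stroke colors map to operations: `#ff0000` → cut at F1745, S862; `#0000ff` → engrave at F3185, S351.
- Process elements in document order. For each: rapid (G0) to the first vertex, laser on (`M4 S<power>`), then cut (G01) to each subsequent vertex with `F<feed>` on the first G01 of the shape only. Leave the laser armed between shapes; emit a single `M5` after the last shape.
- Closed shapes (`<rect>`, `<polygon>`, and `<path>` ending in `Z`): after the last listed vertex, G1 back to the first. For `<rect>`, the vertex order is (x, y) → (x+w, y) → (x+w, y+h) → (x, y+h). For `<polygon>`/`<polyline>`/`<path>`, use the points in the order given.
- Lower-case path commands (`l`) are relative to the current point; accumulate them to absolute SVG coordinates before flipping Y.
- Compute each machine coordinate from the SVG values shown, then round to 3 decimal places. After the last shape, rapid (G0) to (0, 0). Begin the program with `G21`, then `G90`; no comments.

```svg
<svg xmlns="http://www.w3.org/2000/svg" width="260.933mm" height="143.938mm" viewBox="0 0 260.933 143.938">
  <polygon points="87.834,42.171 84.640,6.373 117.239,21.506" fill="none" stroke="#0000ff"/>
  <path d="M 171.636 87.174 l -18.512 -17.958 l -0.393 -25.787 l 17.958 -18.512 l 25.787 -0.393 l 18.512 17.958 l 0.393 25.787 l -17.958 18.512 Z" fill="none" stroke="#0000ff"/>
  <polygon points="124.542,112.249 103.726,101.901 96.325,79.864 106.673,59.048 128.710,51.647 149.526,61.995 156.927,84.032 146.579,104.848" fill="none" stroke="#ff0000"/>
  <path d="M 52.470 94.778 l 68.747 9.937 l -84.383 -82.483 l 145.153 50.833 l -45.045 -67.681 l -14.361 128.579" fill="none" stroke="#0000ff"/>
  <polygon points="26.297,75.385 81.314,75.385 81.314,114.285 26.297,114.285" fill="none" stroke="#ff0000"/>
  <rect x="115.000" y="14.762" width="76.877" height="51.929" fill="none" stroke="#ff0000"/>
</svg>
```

viewBox `0 0 260.933 143.938` with mm width/height → 1 unit = 1 mm. Flip: y_m = 143.938 − y_svg.

**Shape 1** — `<polygon>` regular polygon, stroke `#0000ff` → engrave (S351, F3185). Machine vertices: (87.834,101.767) → (84.640,137.565) → (117.239,122.432) → (87.834,101.767). Closed: final G1 returns to the first vertex.

**Shape 2** — `<path>` regular polygon, stroke `#0000ff` → engrave (S351, F3185). Machine vertices: (171.636,56.764) → (153.124,74.722) → (152.731,100.509) → (170.689,119.021) → (196.476,119.414) → (214.988,101.456) → (215.381,75.669) → (197.423,57.157) → (171.636,56.764). Closed: final G1 returns to the first vertex.

**Shape 3** — `<polygon>` regular polygon, stroke `#ff0000` → cut (S862, F1745). Machine vertices: (124.542,31.689) → (103.726,42.037) → (96.325,64.074) → (106.673,84.890) → (128.710,92.291) → (149.526,81.943) → (156.927,59.906) → (146.579,39.090) → (124.542,31.689). Closed: final G1 returns to the first vertex.

**Shape 4** — `<path>` open polyline, stroke `#0000ff` → engrave (S351, F3185). Machine vertices: (52.470,49.160) → (121.217,39.223) → (36.834,121.706) → (181.987,70.873) → (136.942,138.554) → (122.581,9.975). Open path.

**Shape 5** — `<polygon>` rectangle, stroke `#ff0000` → cut (S862, F1745). Machine vertices: (26.297,68.553) → (81.314,68.553) → (81.314,29.653) → (26.297,29.653) → (26.297,68.553). Closed: final G1 returns to the first vertex.

**Shape 6** — `<rect>` rectangle, stroke `#ff0000` → cut (S862, F1745). Machine vertices: (115.000,129.176) → (191.877,129.176) → (191.877,77.247) → (115.000,77.247) → (115.000,129.176). Closed: final G1 returns to the first vertex.

G21
G90
G0 X87.834 Y101.767
M4 S351
G01 X84.640 Y137.565 F3185
G01 X117.239 Y122.432
G01 X87.834 Y101.767
G0 X171.636 Y56.764
M4 S351
G01 X153.124 Y74.722 F3185
G01 X152.731 Y100.509
G01 X170.689 Y119.021
G01 X196.476 Y119.414
G01 X214.988 Y101.456
G01 X215.381 Y75.669
G01 X197.423 Y57.157
G01 X171.636 Y56.764
G0 X124.542 Y31.689
M4 S862
G01 X103.726 Y42.037 F1745
G01 X96.325 Y64.074
G01 X106.673 Y84.890
G01 X128.710 Y92.291
G01 X149.526 Y81.943
G01 X156.927 Y59.906
G01 X146.579 Y39.090
G01 X124.542 Y31.689
G0 X52.470 Y49.160
M4 S351
G01 X121.217 Y39.223 F3185
G01 X36.834 Y121.706
G01 X181.987 Y70.873
G01 X136.942 Y138.554
G01 X122.581 Y9.975
G0 X26.297 Y68.553
M4 S862
G01 X81.314 Y68.553 F1745
G01 X81.314 Y29.653
G01 X26.297 Y29.653
G01 X26.297 Y68.553
G0 X115.000 Y129.176
M4 S862
G01 X191.877 Y129.176 F1745
G01 X191.877 Y77.247
G01 X115.000 Y77.247
G01 X115.000 Y129.176
M5
G0 X0.000 Y0.000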